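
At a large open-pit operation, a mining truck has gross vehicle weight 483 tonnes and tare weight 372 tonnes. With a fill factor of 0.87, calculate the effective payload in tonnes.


Maximum payload = gross - tare
= 483 - 372 = 111 tonnes
Effective payload = max payload * fill factor
= 111 * 0.87
= 96.57 tonnes

96.57 tonnes


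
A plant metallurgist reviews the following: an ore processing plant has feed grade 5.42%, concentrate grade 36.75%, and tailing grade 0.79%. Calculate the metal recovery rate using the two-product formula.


87.301%

Using the two-product formula:
R = 100 * c * (f - t) / (f * (c - t))
Numerator = 100 * 36.75 * (5.42 - 0.79)
= 100 * 36.75 * 4.63
= 17015.25
Denominator = 5.42 * (36.75 - 0.79)
= 5.42 * 35.96
= 194.9032
R = 17015.25 / 194.9032
= 87.301%


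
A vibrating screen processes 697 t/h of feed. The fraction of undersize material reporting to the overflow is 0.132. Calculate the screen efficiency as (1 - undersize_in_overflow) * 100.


Screen efficiency = (1 - fraction of undersize in overflow) * 100
= (1 - 0.132) * 100
= 0.868 * 100
= 86.8%

86.8%


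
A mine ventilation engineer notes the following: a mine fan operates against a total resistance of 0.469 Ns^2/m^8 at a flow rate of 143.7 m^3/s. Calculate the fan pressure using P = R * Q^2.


Compute Q^2:
Q^2 = 143.7^2 = 20649.69
Compute pressure:
P = R * Q^2 = 0.469 * 20649.69
= 9684.7046 Pa

9684.7046 Pa


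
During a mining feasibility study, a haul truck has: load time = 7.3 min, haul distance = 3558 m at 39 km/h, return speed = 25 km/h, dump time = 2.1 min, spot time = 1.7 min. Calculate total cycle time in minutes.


Convert haul speed to m/min: 39 * 1000/60 = 650 m/min
Haul time = 3558 / 650 = 5.473846154 min
Convert return speed to m/min: 25 * 1000/60 = 416.6666667 m/min
Return time = 3558 / 416.6666667 = 8.5392 min
Total cycle time:
= 7.3 + 5.473846154 + 2.1 + 8.5392 + 1.7
= 25.113 min

25.113 min


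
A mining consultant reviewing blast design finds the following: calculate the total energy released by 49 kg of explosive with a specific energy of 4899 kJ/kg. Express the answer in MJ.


Energy = mass * specific_energy / 1000
= 49 * 4899 / 1000
= 240051 / 1000
= 240.051 MJ

240.051 MJ


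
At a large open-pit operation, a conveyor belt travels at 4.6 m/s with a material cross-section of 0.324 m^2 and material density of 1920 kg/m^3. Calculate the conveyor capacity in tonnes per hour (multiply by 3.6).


10301.6448 t/h

Volumetric flow = speed * area
= 4.6 * 0.324 = 1.4904 m^3/s
Mass flow = volumetric * density
= 1.4904 * 1920 = 2861.568 kg/s
Convert to t/h: multiply by 3.6
Capacity = 2861.568 * 3.6
= 10301.6448 t/h


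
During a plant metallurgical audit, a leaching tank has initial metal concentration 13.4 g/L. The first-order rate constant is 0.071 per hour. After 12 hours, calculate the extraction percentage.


Compute the exponent:
-k * t = -0.071 * 12 = -0.852
Remaining concentration:
C = 13.4 * exp(-0.852)
= 13.4 * 0.4265609563
= 5.715916815 g/L
Extracted = 13.4 - 5.715916815 = 7.684083185 g/L
Extraction % = 7.684083185 / 13.4 * 100
= 57.3439%

57.3439%


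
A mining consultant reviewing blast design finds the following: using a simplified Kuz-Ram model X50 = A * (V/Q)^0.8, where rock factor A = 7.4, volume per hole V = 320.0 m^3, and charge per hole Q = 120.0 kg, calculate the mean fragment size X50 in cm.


16.2184 cm

Compute V/Q:
V/Q = 320.0 / 120.0 = 2.666666667
Raise to the power 0.8:
(V/Q)^0.8 = 2.666666667^0.8 = 2.191669106
Multiply by A:
X50 = 7.4 * 2.191669106
= 16.2184 cm


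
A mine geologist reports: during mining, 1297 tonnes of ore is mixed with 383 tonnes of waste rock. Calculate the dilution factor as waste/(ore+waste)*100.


Total material = ore + waste
= 1297 + 383 = 1680 tonnes
Dilution = waste / total * 100
= 383 / 1680 * 100
= 0.2279761905 * 100
= 22.7976%

22.7976%


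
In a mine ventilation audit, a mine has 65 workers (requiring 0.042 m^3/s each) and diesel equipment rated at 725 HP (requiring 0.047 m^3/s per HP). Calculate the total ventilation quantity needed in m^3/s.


36.805 m^3/s

Airflow for workers:
Q_people = 65 * 0.042 = 2.73 m^3/s
Airflow for diesel equipment:
Q_diesel = 725 * 0.047 = 34.075 m^3/s
Total ventilation:
Q_total = 2.73 + 34.075
= 36.805 m^3/s


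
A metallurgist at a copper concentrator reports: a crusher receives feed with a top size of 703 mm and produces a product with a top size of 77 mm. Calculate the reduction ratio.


Reduction ratio = feed size / product size
= 703 / 77
= 9.1299

9.1299


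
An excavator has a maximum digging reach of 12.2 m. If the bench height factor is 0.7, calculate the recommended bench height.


8.54 m

Bench height = reach * factor
= 12.2 * 0.7
= 8.54 m


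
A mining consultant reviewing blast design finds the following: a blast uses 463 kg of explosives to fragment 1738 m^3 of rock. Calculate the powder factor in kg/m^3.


0.2664 kg/m^3

Powder factor = explosive mass / rock volume
= 463 / 1738
= 0.2664 kg/m^3


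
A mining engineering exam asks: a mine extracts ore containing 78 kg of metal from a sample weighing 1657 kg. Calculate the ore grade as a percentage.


Ore grade = (metal mass / ore mass) * 100
= (78 / 1657) * 100
= 0.04707302354 * 100
= 4.7073%

4.7073%


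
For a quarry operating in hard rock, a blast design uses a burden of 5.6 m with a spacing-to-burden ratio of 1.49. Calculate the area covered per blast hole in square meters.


46.7264 m^2

First, find the spacing:
Spacing = burden * ratio = 5.6 * 1.49
= 8.344 m
Then, calculate the area:
Area = burden * spacing = 5.6 * 8.344
= 46.7264 m^2


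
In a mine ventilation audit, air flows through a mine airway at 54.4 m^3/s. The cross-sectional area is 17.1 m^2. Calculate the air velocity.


3.1813 m/s

Velocity = flow rate / cross-sectional area
= 54.4 / 17.1
= 3.1813 m/s


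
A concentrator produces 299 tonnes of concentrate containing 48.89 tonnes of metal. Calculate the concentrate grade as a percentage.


16.3512%

Grade = (metal in concentrate / concentrate mass) * 100
= (48.89 / 299) * 100
= 0.1635117057 * 100
= 16.3512%


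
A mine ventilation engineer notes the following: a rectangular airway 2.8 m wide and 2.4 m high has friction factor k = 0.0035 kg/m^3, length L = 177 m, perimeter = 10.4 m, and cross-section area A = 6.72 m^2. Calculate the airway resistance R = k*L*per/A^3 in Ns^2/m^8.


Compute the numerator:
k * L * per = 0.0035 * 177 * 10.4
= 6.4428
Compute the denominator:
A^3 = 6.72^3 = 303.464448
Resistance:
R = 6.4428 / 303.464448
= 0.0212 Ns^2/m^8

0.0212 Ns^2/m^8


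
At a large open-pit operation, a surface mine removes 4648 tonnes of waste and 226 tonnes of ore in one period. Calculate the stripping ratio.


20.5664

Stripping ratio = waste tonnage / ore tonnage
= 4648 / 226
= 20.5664


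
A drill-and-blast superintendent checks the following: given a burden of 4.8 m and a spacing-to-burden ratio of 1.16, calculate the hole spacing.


5.568 m

Spacing = burden * ratio
= 4.8 * 1.16
= 5.568 m


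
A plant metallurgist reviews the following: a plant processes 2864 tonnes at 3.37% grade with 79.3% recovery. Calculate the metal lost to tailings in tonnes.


Total metal in feed:
= 2864 * 3.37 / 100 = 96.5168 tonnes
Metal recovered:
= 96.5168 * 79.3 / 100 = 76.5378224 tonnes
Metal lost to tailings:
= 96.5168 - 76.5378224
= 19.979 tonnes

19.979 tonnes


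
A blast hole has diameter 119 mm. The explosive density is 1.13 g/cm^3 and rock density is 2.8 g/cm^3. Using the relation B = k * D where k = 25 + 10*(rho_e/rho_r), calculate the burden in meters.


3.4553 m

First, compute k:
rho_e / rho_r = 1.13 / 2.8 = 0.4035714286
k = 25 + 10 * 0.4035714286 = 29.03571429
Then, compute burden:
B = k * D / 1000 = 29.03571429 * 119 / 1000
= 3455.25 / 1000
= 3.4553 m


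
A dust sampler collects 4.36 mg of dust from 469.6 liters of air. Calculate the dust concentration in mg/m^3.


9.2845 mg/m^3

Convert liters to m^3: 1 m^3 = 1000 L
Concentration = mass / volume * 1000
= 4.36 / 469.6 * 1000
= 0.009284497445 * 1000
= 9.2845 mg/m^3


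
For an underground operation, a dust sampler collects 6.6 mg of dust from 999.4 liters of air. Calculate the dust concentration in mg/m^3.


Convert liters to m^3: 1 m^3 = 1000 L
Concentration = mass / volume * 1000
= 6.6 / 999.4 * 1000
= 0.006603962377 * 1000
= 6.604 mg/m^3

6.604 mg/m^3


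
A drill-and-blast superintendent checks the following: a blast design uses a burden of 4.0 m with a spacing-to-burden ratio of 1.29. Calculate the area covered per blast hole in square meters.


20.64 m^2

First, find the spacing:
Spacing = burden * ratio = 4.0 * 1.29
= 5.16 m
Then, calculate the area:
Area = burden * spacing = 4.0 * 5.16
= 20.64 m^2


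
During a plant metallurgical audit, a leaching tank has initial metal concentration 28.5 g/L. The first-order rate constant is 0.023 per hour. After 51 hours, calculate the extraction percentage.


Compute the exponent:
-k * t = -0.023 * 51 = -1.173
Remaining concentration:
C = 28.5 * exp(-1.173)
= 28.5 * 0.3094372357
= 8.818961217 g/L
Extracted = 28.5 - 8.818961217 = 19.68103878 g/L
Extraction % = 19.68103878 / 28.5 * 100
= 69.0563%

69.0563%


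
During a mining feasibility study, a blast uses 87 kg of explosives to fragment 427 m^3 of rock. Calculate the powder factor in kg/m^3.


Powder factor = explosive mass / rock volume
= 87 / 427
= 0.2037 kg/m^3

0.2037 kg/m^3


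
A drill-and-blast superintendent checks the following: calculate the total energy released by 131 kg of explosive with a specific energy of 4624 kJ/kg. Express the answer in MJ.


Energy = mass * specific_energy / 1000
= 131 * 4624 / 1000
= 605744 / 1000
= 605.744 MJ

605.744 MJ


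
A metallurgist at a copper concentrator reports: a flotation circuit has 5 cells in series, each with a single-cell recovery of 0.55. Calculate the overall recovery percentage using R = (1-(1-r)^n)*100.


Complement of single-cell recovery:
1 - r = 1 - 0.55 = 0.45
Raise to power n:
(1 - r)^5 = 0.45^5 = 0.0184528125
Overall recovery:
R = (1 - 0.0184528125) * 100
= 98.1547%

98.1547%


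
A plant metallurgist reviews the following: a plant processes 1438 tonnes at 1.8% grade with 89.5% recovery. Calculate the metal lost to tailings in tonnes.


2.7178 tonnes

Total metal in feed:
= 1438 * 1.8 / 100 = 25.884 tonnes
Metal recovered:
= 25.884 * 89.5 / 100 = 23.16618 tonnes
Metal lost to tailings:
= 25.884 - 23.16618
= 2.7178 tonnes


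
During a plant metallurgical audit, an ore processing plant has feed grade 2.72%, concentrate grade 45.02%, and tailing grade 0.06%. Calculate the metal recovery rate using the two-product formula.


97.9246%

Using the two-product formula:
R = 100 * c * (f - t) / (f * (c - t))
Numerator = 100 * 45.02 * (2.72 - 0.06)
= 100 * 45.02 * 2.66
= 11975.32
Denominator = 2.72 * (45.02 - 0.06)
= 2.72 * 44.96
= 122.2912
R = 11975.32 / 122.2912
= 97.9246%


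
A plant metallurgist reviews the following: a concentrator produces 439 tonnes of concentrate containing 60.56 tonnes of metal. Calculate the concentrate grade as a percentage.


Grade = (metal in concentrate / concentrate mass) * 100
= (60.56 / 439) * 100
= 0.1379498861 * 100
= 13.795%

13.795%


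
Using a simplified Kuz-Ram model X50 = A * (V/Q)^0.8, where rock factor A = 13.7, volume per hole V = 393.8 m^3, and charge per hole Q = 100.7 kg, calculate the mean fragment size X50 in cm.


40.7866 cm

Compute V/Q:
V/Q = 393.8 / 100.7 = 3.910625621
Raise to the power 0.8:
(V/Q)^0.8 = 3.910625621^0.8 = 2.977124474
Multiply by A:
X50 = 13.7 * 2.977124474
= 40.7866 cm


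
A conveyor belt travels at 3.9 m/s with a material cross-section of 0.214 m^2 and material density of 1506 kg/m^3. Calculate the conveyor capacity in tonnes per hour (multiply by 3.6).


4524.8674 t/h

Volumetric flow = speed * area
= 3.9 * 0.214 = 0.8346 m^3/s
Mass flow = volumetric * density
= 0.8346 * 1506 = 1256.9076 kg/s
Convert to t/h: multiply by 3.6
Capacity = 1256.9076 * 3.6
= 4524.8674 t/h


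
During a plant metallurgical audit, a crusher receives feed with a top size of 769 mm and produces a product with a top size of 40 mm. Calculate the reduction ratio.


19.225

Reduction ratio = feed size / product size
= 769 / 40
= 19.225


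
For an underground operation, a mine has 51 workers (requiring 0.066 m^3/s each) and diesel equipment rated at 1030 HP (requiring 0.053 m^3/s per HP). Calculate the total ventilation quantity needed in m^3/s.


57.956 m^3/s

Airflow for workers:
Q_people = 51 * 0.066 = 3.366 m^3/s
Airflow for diesel equipment:
Q_diesel = 1030 * 0.053 = 54.59 m^3/s
Total ventilation:
Q_total = 3.366 + 54.59
= 57.956 m^3/s


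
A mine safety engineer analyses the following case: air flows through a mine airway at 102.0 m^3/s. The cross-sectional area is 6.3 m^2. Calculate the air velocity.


16.1905 m/s

Velocity = flow rate / cross-sectional area
= 102.0 / 6.3
= 16.1905 m/s


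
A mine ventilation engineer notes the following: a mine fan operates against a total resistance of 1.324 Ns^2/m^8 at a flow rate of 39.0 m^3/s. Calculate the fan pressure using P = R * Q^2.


2013.804 Pa

Compute Q^2:
Q^2 = 39.0^2 = 1521.0
Compute pressure:
P = R * Q^2 = 1.324 * 1521.0
= 2013.804 Pa


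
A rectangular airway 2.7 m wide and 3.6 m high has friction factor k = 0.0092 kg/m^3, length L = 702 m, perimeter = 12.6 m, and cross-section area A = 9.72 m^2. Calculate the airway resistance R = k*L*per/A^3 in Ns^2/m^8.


Compute the numerator:
k * L * per = 0.0092 * 702 * 12.6
= 81.37584
Compute the denominator:
A^3 = 9.72^3 = 918.330048
Resistance:
R = 81.37584 / 918.330048
= 0.0886 Ns^2/m^8

0.0886 Ns^2/m^8


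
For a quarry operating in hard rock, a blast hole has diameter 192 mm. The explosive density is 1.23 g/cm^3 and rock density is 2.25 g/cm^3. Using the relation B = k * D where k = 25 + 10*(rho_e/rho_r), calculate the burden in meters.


5.8496 m

First, compute k:
rho_e / rho_r = 1.23 / 2.25 = 0.5466666667
k = 25 + 10 * 0.5466666667 = 30.46666667
Then, compute burden:
B = k * D / 1000 = 30.46666667 * 192 / 1000
= 5849.6 / 1000
= 5.8496 m


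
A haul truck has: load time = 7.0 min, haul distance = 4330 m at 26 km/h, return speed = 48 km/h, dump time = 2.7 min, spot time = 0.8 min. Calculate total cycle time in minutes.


Convert haul speed to m/min: 26 * 1000/60 = 433.3333333 m/min
Haul time = 4330 / 433.3333333 = 9.992307692 min
Convert return speed to m/min: 48 * 1000/60 = 800 m/min
Return time = 4330 / 800 = 5.4125 min
Total cycle time:
= 7.0 + 9.992307692 + 2.7 + 5.4125 + 0.8
= 25.9048 min

25.9048 min


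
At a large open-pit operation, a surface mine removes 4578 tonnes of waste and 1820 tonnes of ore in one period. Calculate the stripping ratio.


2.5154

Stripping ratio = waste tonnage / ore tonnage
= 4578 / 1820
= 2.5154


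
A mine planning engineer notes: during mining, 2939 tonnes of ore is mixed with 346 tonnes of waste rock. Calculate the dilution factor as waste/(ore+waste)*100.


10.5327%

Total material = ore + waste
= 2939 + 346 = 3285 tonnes
Dilution = waste / total * 100
= 346 / 3285 * 100
= 0.1053272451 * 100
= 10.5327%


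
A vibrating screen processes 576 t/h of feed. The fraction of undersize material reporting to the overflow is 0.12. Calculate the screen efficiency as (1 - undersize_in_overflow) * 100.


Screen efficiency = (1 - fraction of undersize in overflow) * 100
= (1 - 0.12) * 100
= 0.88 * 100
= 88.0%

88.0%


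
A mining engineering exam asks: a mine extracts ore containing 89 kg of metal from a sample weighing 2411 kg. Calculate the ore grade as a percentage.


Ore grade = (metal mass / ore mass) * 100
= (89 / 2411) * 100
= 0.03691414351 * 100
= 3.6914%

3.6914%


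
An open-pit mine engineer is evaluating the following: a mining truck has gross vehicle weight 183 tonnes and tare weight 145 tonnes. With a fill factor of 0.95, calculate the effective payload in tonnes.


36.1 tonnes

Maximum payload = gross - tare
= 183 - 145 = 38 tonnes
Effective payload = max payload * fill factor
= 38 * 0.95
= 36.1 tonnes


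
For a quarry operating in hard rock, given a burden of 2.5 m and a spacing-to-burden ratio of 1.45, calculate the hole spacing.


Spacing = burden * ratio
= 2.5 * 1.45
= 3.625 m

3.625 m


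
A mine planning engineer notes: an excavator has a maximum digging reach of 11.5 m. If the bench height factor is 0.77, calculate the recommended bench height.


Bench height = reach * factor
= 11.5 * 0.77
= 8.855 m

8.855 m


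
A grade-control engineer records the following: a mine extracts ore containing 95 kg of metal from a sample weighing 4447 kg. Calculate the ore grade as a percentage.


2.1363%

Ore grade = (metal mass / ore mass) * 100
= (95 / 4447) * 100
= 0.02136271644 * 100
= 2.1363%


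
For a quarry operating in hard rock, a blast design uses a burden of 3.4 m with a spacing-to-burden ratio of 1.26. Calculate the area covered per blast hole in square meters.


First, find the spacing:
Spacing = burden * ratio = 3.4 * 1.26
= 4.284 m
Then, calculate the area:
Area = burden * spacing = 3.4 * 4.284
= 14.5656 m^2

14.5656 m^2


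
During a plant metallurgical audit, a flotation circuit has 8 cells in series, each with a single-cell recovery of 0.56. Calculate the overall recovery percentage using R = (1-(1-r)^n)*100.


Complement of single-cell recovery:
1 - r = 1 - 0.56 = 0.44
Raise to power n:
(1 - r)^8 = 0.44^8 = 0.001404822363
Overall recovery:
R = (1 - 0.001404822363) * 100
= 99.8595%

99.8595%


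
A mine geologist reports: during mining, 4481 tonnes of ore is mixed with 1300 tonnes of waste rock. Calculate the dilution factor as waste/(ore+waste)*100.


Total material = ore + waste
= 4481 + 1300 = 5781 tonnes
Dilution = waste / total * 100
= 1300 / 5781 * 100
= 0.2248745892 * 100
= 22.4875%

22.4875%


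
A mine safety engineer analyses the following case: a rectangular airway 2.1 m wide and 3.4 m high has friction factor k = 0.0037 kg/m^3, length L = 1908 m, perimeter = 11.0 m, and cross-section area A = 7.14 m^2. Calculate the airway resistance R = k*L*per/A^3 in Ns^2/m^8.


Compute the numerator:
k * L * per = 0.0037 * 1908 * 11.0
= 77.6556
Compute the denominator:
A^3 = 7.14^3 = 363.994344
Resistance:
R = 77.6556 / 363.994344
= 0.2133 Ns^2/m^8

0.2133 Ns^2/m^8


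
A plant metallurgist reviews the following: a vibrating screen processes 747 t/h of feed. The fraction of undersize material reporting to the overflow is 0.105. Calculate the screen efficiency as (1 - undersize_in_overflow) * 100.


89.5%

Screen efficiency = (1 - fraction of undersize in overflow) * 100
= (1 - 0.105) * 100
= 0.895 * 100
= 89.5%


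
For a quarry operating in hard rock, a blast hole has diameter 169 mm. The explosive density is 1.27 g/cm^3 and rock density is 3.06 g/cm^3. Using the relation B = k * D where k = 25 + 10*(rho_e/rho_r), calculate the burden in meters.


4.9264 m

First, compute k:
rho_e / rho_r = 1.27 / 3.06 = 0.4150326797
k = 25 + 10 * 0.4150326797 = 29.1503268
Then, compute burden:
B = k * D / 1000 = 29.1503268 * 169 / 1000
= 4926.405229 / 1000
= 4.9264 m


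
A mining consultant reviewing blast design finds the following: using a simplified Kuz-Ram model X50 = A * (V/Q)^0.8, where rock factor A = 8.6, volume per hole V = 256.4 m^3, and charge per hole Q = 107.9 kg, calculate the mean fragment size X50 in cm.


17.1876 cm

Compute V/Q:
V/Q = 256.4 / 107.9 = 2.376274328
Raise to the power 0.8:
(V/Q)^0.8 = 2.376274328^0.8 = 1.998560322
Multiply by A:
X50 = 8.6 * 1.998560322
= 17.1876 cm


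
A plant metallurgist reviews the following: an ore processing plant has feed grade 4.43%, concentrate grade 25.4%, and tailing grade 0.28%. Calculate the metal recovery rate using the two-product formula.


94.7237%

Using the two-product formula:
R = 100 * c * (f - t) / (f * (c - t))
Numerator = 100 * 25.4 * (4.43 - 0.28)
= 100 * 25.4 * 4.15
= 10541.0
Denominator = 4.43 * (25.4 - 0.28)
= 4.43 * 25.12
= 111.2816
R = 10541.0 / 111.2816
= 94.7237%


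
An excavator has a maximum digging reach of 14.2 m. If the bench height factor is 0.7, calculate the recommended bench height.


9.94 m

Bench height = reach * factor
= 14.2 * 0.7
= 9.94 m


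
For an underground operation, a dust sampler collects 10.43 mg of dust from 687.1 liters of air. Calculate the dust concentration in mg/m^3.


Convert liters to m^3: 1 m^3 = 1000 L
Concentration = mass / volume * 1000
= 10.43 / 687.1 * 1000
= 0.01517974094 * 1000
= 15.1797 mg/m^3

15.1797 mg/m^3


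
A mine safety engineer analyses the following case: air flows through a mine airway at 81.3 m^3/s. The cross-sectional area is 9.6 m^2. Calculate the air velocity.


8.4688 m/s

Velocity = flow rate / cross-sectional area
= 81.3 / 9.6
= 8.4688 m/s


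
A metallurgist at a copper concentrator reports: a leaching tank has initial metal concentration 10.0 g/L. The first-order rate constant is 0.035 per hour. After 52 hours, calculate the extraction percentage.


83.7974%

Compute the exponent:
-k * t = -0.035 * 52 = -1.82
Remaining concentration:
C = 10.0 * exp(-1.82)
= 10.0 * 0.1620257509
= 1.620257509 g/L
Extracted = 10.0 - 1.620257509 = 8.379742491 g/L
Extraction % = 8.379742491 / 10.0 * 100
= 83.7974%


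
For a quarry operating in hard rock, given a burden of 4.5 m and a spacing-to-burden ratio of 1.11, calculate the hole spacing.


Spacing = burden * ratio
= 4.5 * 1.11
= 4.995 m

4.995 m


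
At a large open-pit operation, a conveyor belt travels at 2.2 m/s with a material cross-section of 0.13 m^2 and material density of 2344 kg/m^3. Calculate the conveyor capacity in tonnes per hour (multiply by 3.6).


Volumetric flow = speed * area
= 2.2 * 0.13 = 0.286 m^3/s
Mass flow = volumetric * density
= 0.286 * 2344 = 670.384 kg/s
Convert to t/h: multiply by 3.6
Capacity = 670.384 * 3.6
= 2413.3824 t/h

2413.3824 t/h


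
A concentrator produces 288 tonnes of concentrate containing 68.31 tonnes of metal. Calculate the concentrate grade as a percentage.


Grade = (metal in concentrate / concentrate mass) * 100
= (68.31 / 288) * 100
= 0.2371875 * 100
= 23.7188%

23.7188%


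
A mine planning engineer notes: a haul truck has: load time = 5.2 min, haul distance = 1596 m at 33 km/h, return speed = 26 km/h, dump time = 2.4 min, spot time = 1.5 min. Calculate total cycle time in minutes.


Convert haul speed to m/min: 33 * 1000/60 = 550 m/min
Haul time = 1596 / 550 = 2.901818182 min
Convert return speed to m/min: 26 * 1000/60 = 433.3333333 m/min
Return time = 1596 / 433.3333333 = 3.683076923 min
Total cycle time:
= 5.2 + 2.901818182 + 2.4 + 3.683076923 + 1.5
= 15.6849 min

15.6849 min


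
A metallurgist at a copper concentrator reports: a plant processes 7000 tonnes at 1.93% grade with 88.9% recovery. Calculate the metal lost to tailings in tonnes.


14.9961 tonnes

Total metal in feed:
= 7000 * 1.93 / 100 = 135.1 tonnes
Metal recovered:
= 135.1 * 88.9 / 100 = 120.1039 tonnes
Metal lost to tailings:
= 135.1 - 120.1039
= 14.9961 tonnes


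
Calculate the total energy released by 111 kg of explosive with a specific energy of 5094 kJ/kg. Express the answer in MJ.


565.434 MJ

Energy = mass * specific_energy / 1000
= 111 * 5094 / 1000
= 565434 / 1000
= 565.434 MJ


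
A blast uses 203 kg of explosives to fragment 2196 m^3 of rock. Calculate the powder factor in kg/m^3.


0.0924 kg/m^3

Powder factor = explosive mass / rock volume
= 203 / 2196
= 0.0924 kg/m^3


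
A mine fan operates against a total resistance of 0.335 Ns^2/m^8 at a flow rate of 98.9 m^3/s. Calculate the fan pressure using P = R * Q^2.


Compute Q^2:
Q^2 = 98.9^2 = 9781.21
Compute pressure:
P = R * Q^2 = 0.335 * 9781.21
= 3276.7054 Pa

3276.7054 Pa


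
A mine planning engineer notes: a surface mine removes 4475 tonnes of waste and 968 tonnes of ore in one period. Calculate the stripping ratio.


4.6229

Stripping ratio = waste tonnage / ore tonnage
= 4475 / 968
= 4.6229


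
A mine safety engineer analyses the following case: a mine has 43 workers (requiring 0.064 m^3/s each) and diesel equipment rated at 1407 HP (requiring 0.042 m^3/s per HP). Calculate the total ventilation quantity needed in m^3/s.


61.846 m^3/s

Airflow for workers:
Q_people = 43 * 0.064 = 2.752 m^3/s
Airflow for diesel equipment:
Q_diesel = 1407 * 0.042 = 59.094 m^3/s
Total ventilation:
Q_total = 2.752 + 59.094
= 61.846 m^3/s


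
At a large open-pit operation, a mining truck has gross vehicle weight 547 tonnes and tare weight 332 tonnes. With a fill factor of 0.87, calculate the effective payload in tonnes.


Maximum payload = gross - tare
= 547 - 332 = 215 tonnes
Effective payload = max payload * fill factor
= 215 * 0.87
= 187.05 tonnes

187.05 tonnes


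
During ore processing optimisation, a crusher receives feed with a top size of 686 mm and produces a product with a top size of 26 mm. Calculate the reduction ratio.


26.3846

Reduction ratio = feed size / product size
= 686 / 26
= 26.3846


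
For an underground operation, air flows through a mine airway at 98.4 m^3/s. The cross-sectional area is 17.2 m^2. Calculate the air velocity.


5.7209 m/s

Velocity = flow rate / cross-sectional area
= 98.4 / 17.2
= 5.7209 m/s


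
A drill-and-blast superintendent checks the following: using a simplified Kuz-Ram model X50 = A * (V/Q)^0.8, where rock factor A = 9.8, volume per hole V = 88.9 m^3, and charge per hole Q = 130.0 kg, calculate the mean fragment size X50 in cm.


7.2309 cm

Compute V/Q:
V/Q = 88.9 / 130.0 = 0.6838461538
Raise to the power 0.8:
(V/Q)^0.8 = 0.6838461538^0.8 = 0.7378476984
Multiply by A:
X50 = 9.8 * 0.7378476984
= 7.2309 cm


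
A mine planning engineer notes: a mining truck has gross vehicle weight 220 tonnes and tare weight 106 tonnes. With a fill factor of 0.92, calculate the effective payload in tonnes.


104.88 tonnes

Maximum payload = gross - tare
= 220 - 106 = 114 tonnes
Effective payload = max payload * fill factor
= 114 * 0.92
= 104.88 tonnes


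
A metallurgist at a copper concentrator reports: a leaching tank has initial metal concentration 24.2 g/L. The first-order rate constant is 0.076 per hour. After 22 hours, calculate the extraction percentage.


Compute the exponent:
-k * t = -0.076 * 22 = -1.672
Remaining concentration:
C = 24.2 * exp(-1.672)
= 24.2 * 0.1878709478
= 4.546476936 g/L
Extracted = 24.2 - 4.546476936 = 19.65352306 g/L
Extraction % = 19.65352306 / 24.2 * 100
= 81.2129%

81.2129%


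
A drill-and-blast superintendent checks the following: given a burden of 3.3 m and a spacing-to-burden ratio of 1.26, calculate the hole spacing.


Spacing = burden * ratio
= 3.3 * 1.26
= 4.158 m

4.158 m


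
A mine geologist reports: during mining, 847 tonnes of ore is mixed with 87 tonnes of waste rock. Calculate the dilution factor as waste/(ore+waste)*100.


Total material = ore + waste
= 847 + 87 = 934 tonnes
Dilution = waste / total * 100
= 87 / 934 * 100
= 0.09314775161 * 100
= 9.3148%

9.3148%


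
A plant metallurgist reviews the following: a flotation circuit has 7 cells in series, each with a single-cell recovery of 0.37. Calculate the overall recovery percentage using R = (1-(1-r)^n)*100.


96.061%

Complement of single-cell recovery:
1 - r = 1 - 0.37 = 0.63
Raise to power n:
(1 - r)^7 = 0.63^7 = 0.03938980639
Overall recovery:
R = (1 - 0.03938980639) * 100
= 96.061%


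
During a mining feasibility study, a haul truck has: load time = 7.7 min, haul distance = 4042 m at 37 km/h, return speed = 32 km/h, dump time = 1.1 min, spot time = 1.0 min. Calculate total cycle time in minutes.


Convert haul speed to m/min: 37 * 1000/60 = 616.6666667 m/min
Haul time = 4042 / 616.6666667 = 6.554594595 min
Convert return speed to m/min: 32 * 1000/60 = 533.3333333 m/min
Return time = 4042 / 533.3333333 = 7.57875 min
Total cycle time:
= 7.7 + 6.554594595 + 1.1 + 7.57875 + 1.0
= 23.9333 min

23.9333 min


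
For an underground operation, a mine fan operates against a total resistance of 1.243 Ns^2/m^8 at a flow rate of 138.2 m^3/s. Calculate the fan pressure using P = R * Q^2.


Compute Q^2:
Q^2 = 138.2^2 = 19099.24
Compute pressure:
P = R * Q^2 = 1.243 * 19099.24
= 23740.3553 Pa

23740.3553 Pa


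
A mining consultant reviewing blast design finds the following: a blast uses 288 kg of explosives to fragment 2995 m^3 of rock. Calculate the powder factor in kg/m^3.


0.0962 kg/m^3

Powder factor = explosive mass / rock volume
= 288 / 2995
= 0.0962 kg/m^3


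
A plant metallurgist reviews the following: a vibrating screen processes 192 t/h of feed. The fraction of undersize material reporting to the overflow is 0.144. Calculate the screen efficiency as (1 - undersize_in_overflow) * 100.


85.6%

Screen efficiency = (1 - fraction of undersize in overflow) * 100
= (1 - 0.144) * 100
= 0.856 * 100
= 85.6%


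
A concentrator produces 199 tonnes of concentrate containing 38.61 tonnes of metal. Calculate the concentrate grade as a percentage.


19.402%

Grade = (metal in concentrate / concentrate mass) * 100
= (38.61 / 199) * 100
= 0.1940201005 * 100
= 19.402%


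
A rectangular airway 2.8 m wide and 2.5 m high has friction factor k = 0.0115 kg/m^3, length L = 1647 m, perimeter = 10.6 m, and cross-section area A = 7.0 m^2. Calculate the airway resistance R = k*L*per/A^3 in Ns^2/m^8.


0.5853 Ns^2/m^8

Compute the numerator:
k * L * per = 0.0115 * 1647 * 10.6
= 200.7693
Compute the denominator:
A^3 = 7.0^3 = 343
Resistance:
R = 200.7693 / 343
= 0.5853 Ns^2/m^8


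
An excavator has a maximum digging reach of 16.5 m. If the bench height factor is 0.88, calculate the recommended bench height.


14.52 m

Bench height = reach * factor
= 16.5 * 0.88
= 14.52 m


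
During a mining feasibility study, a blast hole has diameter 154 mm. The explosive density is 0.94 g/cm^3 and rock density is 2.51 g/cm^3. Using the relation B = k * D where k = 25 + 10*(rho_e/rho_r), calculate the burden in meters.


4.4267 m

First, compute k:
rho_e / rho_r = 0.94 / 2.51 = 0.374501992
k = 25 + 10 * 0.374501992 = 28.74501992
Then, compute burden:
B = k * D / 1000 = 28.74501992 * 154 / 1000
= 4426.733068 / 1000
= 4.4267 m


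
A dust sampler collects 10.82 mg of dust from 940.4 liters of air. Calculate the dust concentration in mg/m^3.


11.5057 mg/m^3

Convert liters to m^3: 1 m^3 = 1000 L
Concentration = mass / volume * 1000
= 10.82 / 940.4 * 1000
= 0.01150574224 * 1000
= 11.5057 mg/m^3


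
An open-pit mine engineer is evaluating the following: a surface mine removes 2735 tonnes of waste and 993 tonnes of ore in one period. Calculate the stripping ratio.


2.7543

Stripping ratio = waste tonnage / ore tonnage
= 2735 / 993
= 2.7543


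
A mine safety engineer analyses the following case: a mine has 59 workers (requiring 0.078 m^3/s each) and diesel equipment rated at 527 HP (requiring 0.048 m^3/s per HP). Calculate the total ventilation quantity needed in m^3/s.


29.898 m^3/s

Airflow for workers:
Q_people = 59 * 0.078 = 4.602 m^3/s
Airflow for diesel equipment:
Q_diesel = 527 * 0.048 = 25.296 m^3/s
Total ventilation:
Q_total = 4.602 + 25.296
= 29.898 m^3/s


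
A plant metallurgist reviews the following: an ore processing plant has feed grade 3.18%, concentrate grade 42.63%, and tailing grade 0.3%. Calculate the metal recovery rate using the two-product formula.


Using the two-product formula:
R = 100 * c * (f - t) / (f * (c - t))
Numerator = 100 * 42.63 * (3.18 - 0.3)
= 100 * 42.63 * 2.88
= 12277.44
Denominator = 3.18 * (42.63 - 0.3)
= 3.18 * 42.33
= 134.6094
R = 12277.44 / 134.6094
= 91.2079%

91.2079%


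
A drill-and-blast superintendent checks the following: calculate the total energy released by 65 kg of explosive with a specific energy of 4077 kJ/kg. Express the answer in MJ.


265.005 MJ

Energy = mass * specific_energy / 1000
= 65 * 4077 / 1000
= 265005 / 1000
= 265.005 MJ


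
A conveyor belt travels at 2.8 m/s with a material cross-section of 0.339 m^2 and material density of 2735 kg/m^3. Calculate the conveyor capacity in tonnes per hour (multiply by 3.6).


9345.8232 t/h

Volumetric flow = speed * area
= 2.8 * 0.339 = 0.9492 m^3/s
Mass flow = volumetric * density
= 0.9492 * 2735 = 2596.062 kg/s
Convert to t/h: multiply by 3.6
Capacity = 2596.062 * 3.6
= 9345.8232 t/h


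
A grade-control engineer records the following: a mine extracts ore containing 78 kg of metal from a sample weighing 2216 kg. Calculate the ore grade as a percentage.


Ore grade = (metal mass / ore mass) * 100
= (78 / 2216) * 100
= 0.03519855596 * 100
= 3.5199%

3.5199%


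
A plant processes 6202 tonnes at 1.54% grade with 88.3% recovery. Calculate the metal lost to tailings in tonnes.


Total metal in feed:
= 6202 * 1.54 / 100 = 95.5108 tonnes
Metal recovered:
= 95.5108 * 88.3 / 100 = 84.3360364 tonnes
Metal lost to tailings:
= 95.5108 - 84.3360364
= 11.1748 tonnes

11.1748 tonnes


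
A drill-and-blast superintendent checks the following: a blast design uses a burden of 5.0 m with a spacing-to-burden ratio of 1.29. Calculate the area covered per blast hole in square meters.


First, find the spacing:
Spacing = burden * ratio = 5.0 * 1.29
= 6.45 m
Then, calculate the area:
Area = burden * spacing = 5.0 * 6.45
= 32.25 m^2

32.25 m^2


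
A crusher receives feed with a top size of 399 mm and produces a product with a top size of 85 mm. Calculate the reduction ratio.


4.6941

Reduction ratio = feed size / product size
= 399 / 85
= 4.6941


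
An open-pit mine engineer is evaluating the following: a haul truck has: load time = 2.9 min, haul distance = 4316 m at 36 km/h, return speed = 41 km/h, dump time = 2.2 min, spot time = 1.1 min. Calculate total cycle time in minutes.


Convert haul speed to m/min: 36 * 1000/60 = 600 m/min
Haul time = 4316 / 600 = 7.193333333 min
Convert return speed to m/min: 41 * 1000/60 = 683.3333333 m/min
Return time = 4316 / 683.3333333 = 6.316097561 min
Total cycle time:
= 2.9 + 7.193333333 + 2.2 + 6.316097561 + 1.1
= 19.7094 min

19.7094 min


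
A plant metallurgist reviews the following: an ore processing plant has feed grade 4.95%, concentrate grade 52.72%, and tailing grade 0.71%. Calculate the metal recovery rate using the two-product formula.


Using the two-product formula:
R = 100 * c * (f - t) / (f * (c - t))
Numerator = 100 * 52.72 * (4.95 - 0.71)
= 100 * 52.72 * 4.24
= 22353.28
Denominator = 4.95 * (52.72 - 0.71)
= 4.95 * 52.01
= 257.4495
R = 22353.28 / 257.4495
= 86.8259%

86.8259%


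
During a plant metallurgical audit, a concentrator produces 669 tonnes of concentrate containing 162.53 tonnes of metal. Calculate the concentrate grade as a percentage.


24.2945%

Grade = (metal in concentrate / concentrate mass) * 100
= (162.53 / 669) * 100
= 0.2429446936 * 100
= 24.2945%


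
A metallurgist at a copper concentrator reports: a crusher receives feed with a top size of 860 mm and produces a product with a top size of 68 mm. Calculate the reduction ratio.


12.6471

Reduction ratio = feed size / product size
= 860 / 68
= 12.6471


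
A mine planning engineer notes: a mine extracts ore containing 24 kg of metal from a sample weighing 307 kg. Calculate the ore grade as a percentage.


7.8176%

Ore grade = (metal mass / ore mass) * 100
= (24 / 307) * 100
= 0.07817589577 * 100
= 7.8176%


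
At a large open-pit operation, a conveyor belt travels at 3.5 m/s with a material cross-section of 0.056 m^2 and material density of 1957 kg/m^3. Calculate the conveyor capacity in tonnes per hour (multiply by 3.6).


1380.8592 t/h

Volumetric flow = speed * area
= 3.5 * 0.056 = 0.196 m^3/s
Mass flow = volumetric * density
= 0.196 * 1957 = 383.572 kg/s
Convert to t/h: multiply by 3.6
Capacity = 383.572 * 3.6
= 1380.8592 t/h


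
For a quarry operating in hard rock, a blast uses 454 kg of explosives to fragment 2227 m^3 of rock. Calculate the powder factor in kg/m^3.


0.2039 kg/m^3

Powder factor = explosive mass / rock volume
= 454 / 2227
= 0.2039 kg/m^3


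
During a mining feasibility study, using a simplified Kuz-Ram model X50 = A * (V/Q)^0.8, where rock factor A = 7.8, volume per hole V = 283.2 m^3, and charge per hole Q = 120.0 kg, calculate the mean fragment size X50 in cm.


15.5033 cm

Compute V/Q:
V/Q = 283.2 / 120.0 = 2.36
Raise to the power 0.8:
(V/Q)^0.8 = 2.36^0.8 = 1.987602811
Multiply by A:
X50 = 7.8 * 1.987602811
= 15.5033 cm


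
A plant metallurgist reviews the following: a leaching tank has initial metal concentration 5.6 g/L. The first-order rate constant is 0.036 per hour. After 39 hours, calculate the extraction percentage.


75.4387%

Compute the exponent:
-k * t = -0.036 * 39 = -1.404
Remaining concentration:
C = 5.6 * exp(-1.404)
= 5.6 * 0.2456125462
= 1.375430259 g/L
Extracted = 5.6 - 1.375430259 = 4.224569741 g/L
Extraction % = 4.224569741 / 5.6 * 100
= 75.4387%


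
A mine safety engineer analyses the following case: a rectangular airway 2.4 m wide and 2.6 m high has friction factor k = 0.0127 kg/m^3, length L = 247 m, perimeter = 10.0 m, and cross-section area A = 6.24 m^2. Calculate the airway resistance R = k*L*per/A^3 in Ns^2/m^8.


0.1291 Ns^2/m^8

Compute the numerator:
k * L * per = 0.0127 * 247 * 10.0
= 31.369
Compute the denominator:
A^3 = 6.24^3 = 242.970624
Resistance:
R = 31.369 / 242.970624
= 0.1291 Ns^2/m^8


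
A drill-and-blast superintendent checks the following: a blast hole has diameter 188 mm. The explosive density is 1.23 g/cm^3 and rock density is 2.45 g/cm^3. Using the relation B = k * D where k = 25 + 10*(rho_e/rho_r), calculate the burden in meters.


5.6438 m

First, compute k:
rho_e / rho_r = 1.23 / 2.45 = 0.5020408163
k = 25 + 10 * 0.5020408163 = 30.02040816
Then, compute burden:
B = k * D / 1000 = 30.02040816 * 188 / 1000
= 5643.836735 / 1000
= 5.6438 m


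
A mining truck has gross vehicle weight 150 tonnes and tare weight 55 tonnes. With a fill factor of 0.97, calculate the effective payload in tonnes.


Maximum payload = gross - tare
= 150 - 55 = 95 tonnes
Effective payload = max payload * fill factor
= 95 * 0.97
= 92.15 tonnes

92.15 tonnes


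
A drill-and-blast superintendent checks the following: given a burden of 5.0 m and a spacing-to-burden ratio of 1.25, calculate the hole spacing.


6.25 m

Spacing = burden * ratio
= 5.0 * 1.25
= 6.25 m


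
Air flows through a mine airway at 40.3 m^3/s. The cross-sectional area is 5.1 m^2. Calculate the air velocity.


Velocity = flow rate / cross-sectional area
= 40.3 / 5.1
= 7.902 m/s

7.902 m/s


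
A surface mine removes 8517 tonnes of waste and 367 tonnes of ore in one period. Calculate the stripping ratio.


23.2071

Stripping ratio = waste tonnage / ore tonnage
= 8517 / 367
= 23.2071


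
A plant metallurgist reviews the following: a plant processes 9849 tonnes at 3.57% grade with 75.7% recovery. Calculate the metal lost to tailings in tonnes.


85.4411 tonnes

Total metal in feed:
= 9849 * 3.57 / 100 = 351.6093 tonnes
Metal recovered:
= 351.6093 * 75.7 / 100 = 266.1682401 tonnes
Metal lost to tailings:
= 351.6093 - 266.1682401
= 85.4411 tonnes


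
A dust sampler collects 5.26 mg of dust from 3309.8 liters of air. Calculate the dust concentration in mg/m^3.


Convert liters to m^3: 1 m^3 = 1000 L
Concentration = mass / volume * 1000
= 5.26 / 3309.8 * 1000
= 0.001589219892 * 1000
= 1.5892 mg/m^3

1.5892 mg/m^3


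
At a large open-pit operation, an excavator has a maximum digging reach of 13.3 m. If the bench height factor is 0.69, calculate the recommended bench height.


9.177 m

Bench height = reach * factor
= 13.3 * 0.69
= 9.177 m


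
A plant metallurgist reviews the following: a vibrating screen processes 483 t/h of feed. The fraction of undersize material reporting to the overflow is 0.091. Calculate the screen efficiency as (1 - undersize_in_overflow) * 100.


Screen efficiency = (1 - fraction of undersize in overflow) * 100
= (1 - 0.091) * 100
= 0.909 * 100
= 90.9%

90.9%
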